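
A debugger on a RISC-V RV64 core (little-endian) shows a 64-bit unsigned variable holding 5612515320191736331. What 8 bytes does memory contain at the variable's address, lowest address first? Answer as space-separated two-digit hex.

5612515320191736331 in hexadecimal, padded to 64 bits, is 0x4DE3A8F284775A0B.
Split into bytes (most-significant first): 4D E3 A8 F2 84 77 5A 0B.
In little-endian order the low byte comes first in memory.
So at ascending addresses the bytes are 0B 5A 77 84 F2 A8 E3 4D.

0B 5A 77 84 F2 A8 E3 4D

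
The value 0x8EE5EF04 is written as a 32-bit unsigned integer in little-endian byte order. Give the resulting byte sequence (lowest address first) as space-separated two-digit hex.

04 EF E5 8E

Split into bytes (most-significant first): 8E E5 EF 04.
In little-endian order the low byte comes first in memory.
So at ascending addresses the bytes are 04 EF E5 8E.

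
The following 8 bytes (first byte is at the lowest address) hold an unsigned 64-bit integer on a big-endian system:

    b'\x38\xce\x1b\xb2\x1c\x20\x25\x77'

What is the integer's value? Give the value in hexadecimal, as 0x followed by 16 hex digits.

0x38CE1BB21C202577

Big-endian stores the most-significant byte at the lowest address.
The bytes are already most-significant first: 0x38CE1BB21C202577.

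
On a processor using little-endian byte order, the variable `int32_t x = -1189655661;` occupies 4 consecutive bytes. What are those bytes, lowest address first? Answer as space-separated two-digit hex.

Two's complement of -1189655661 in 32 bits: 1189655661 = 0x46E8B46D; invert → 0xB9174B92; add 1 → 0xB9174B93.
Split into bytes (most-significant first): B9 17 4B 93.
In little-endian order the low byte comes first in memory.
So at ascending addresses the bytes are 93 4B 17 B9.

93 4B 17 B9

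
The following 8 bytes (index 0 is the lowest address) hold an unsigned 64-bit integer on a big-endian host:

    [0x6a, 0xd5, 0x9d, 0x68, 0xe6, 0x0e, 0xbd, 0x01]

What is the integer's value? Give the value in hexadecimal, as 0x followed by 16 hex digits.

0x6AD59D68E60EBD01

Big-endian: lowest address holds the most-significant byte.
The bytes are already most-significant first: 0x6AD59D68E60EBD01.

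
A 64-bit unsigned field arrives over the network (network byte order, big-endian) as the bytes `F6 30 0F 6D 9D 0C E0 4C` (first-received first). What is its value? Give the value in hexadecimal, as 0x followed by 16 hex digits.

0xF6300F6D9D0CE04C

In big-endian order the high byte comes first in memory.
The bytes are already most-significant first: 0xF6300F6D9D0CE04C.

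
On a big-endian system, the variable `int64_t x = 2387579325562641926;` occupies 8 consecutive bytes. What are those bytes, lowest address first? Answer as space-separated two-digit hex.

2387579325562641926 in hexadecimal, padded to 64 bits, is 0x212262BF253A5E06.
Split into bytes (most-significant first): 21 22 62 BF 25 3A 5E 06.
In big-endian order the high byte comes first in memory.
So the memory order matches the most-significant-first order: 21 22 62 BF 25 3A 5E 06.

21 22 62 BF 25 3A 5E 06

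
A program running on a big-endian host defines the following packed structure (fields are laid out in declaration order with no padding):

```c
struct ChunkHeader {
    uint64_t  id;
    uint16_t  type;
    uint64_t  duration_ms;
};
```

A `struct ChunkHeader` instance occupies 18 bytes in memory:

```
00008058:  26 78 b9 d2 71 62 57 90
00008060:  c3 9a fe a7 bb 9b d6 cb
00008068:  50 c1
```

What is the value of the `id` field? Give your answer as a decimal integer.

`id` is the first field, at byte offset 0, occupying 8 bytes.
Bytes at offsets 0..7: 26 78 B9 D2 71 62 57 90.
Big-endian stores the most-significant byte at the lowest address.
The bytes are already most-significant first: 0x2678B9D271625790.
0x2678B9D271625790 = 2772169884143081360.

2772169884143081360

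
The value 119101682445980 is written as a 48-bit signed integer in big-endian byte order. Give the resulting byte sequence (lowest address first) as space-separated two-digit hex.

6C 52 85 79 6E 9C

119101682445980 in hexadecimal, padded to 48 bits, is 0x6C5285796E9C.
Split into bytes (most-significant first): 6C 52 85 79 6E 9C.
Big-endian: lowest address holds the most-significant byte.
So the memory order matches the most-significant-first order: 6C 52 85 79 6E 9C.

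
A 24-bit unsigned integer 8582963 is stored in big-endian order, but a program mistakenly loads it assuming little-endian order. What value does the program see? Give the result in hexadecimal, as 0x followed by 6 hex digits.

0x33F782

8582963 in 24-bit hexadecimal is 0x82F733.
Stored big-endian, the bytes at ascending addresses are 82 F7 33.
Read back as little-endian, the first byte is least significant, giving 0x33F782.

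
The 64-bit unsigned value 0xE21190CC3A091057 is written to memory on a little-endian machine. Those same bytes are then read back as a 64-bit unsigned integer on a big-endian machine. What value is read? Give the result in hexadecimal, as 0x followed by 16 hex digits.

0x5710093ACC9011E2

Stored little-endian, the bytes at ascending addresses are 57 10 09 3A CC 90 11 E2.
Read back as big-endian, the last byte is least significant, giving 0x5710093ACC9011E2.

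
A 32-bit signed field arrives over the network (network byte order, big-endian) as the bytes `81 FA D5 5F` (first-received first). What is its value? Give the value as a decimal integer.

-2114267809

In big-endian order the high byte comes first in memory.
The bytes are already most-significant first: 0x81FAD55F.
Top bit is set, so as a signed 32-bit value this is 0x81FAD55F − 2^32 = -2114267809.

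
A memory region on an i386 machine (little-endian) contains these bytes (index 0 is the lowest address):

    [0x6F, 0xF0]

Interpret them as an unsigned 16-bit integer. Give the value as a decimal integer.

61551

Little-endian stores the least-significant byte at the lowest address.
Reassemble most-significant byte first: F0 6F → 0xF06F.
0xF06F = 61551.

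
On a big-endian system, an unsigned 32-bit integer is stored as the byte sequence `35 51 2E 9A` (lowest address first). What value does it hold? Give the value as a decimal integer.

894512794

Big-endian stores the most-significant byte at the lowest address.
The bytes are already most-significant first: 0x35512E9A.
0x35512E9A = 894512794.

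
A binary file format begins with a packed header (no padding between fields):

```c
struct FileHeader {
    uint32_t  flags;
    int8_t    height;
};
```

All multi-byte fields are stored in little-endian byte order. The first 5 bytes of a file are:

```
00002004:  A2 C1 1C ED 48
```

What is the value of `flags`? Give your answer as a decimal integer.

`flags` is the first field, at byte offset 0, occupying 4 bytes.
Bytes at offsets 0..3: A2 C1 1C ED.
In little-endian order the low byte comes first in memory.
Reassemble most-significant byte first: ED 1C C1 A2 → 0xED1CC1A2.
0xED1CC1A2 = 3978084770.

3978084770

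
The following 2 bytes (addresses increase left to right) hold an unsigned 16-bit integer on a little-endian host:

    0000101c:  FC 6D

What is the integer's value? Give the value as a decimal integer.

Little-endian stores the least-significant byte at the lowest address.
Reassemble most-significant byte first: 6D FC → 0x6DFC.
0x6DFC = 28156.

28156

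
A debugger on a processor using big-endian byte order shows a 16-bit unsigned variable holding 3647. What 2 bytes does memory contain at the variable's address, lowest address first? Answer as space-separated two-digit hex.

3647 in hexadecimal, padded to 16 bits, is 0x0E3F.
Split into bytes (most-significant first): 0E 3F.
Big-endian: lowest address holds the most-significant byte.
So the memory order matches the most-significant-first order: 0E 3F.

0E 3F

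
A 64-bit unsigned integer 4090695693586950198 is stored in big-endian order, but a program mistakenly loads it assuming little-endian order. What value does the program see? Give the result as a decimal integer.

3920515778051491128

4090695693586950198 in 64-bit hexadecimal is 0x38C5120F54786836.
Stored big-endian, the bytes at ascending addresses are 38 C5 12 0F 54 78 68 36.
Read back as little-endian, the first byte is least significant, giving 0x366878540F12C538.
0x366878540F12C538 = 3920515778051491128.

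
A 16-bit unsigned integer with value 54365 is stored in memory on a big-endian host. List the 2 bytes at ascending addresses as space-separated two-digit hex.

54365 in hexadecimal, padded to 16 bits, is 0xD45D.
Split into bytes (most-significant first): D4 5D.
In big-endian order the high byte comes first in memory.
So the memory order matches the most-significant-first order: D4 5D.

D4 5D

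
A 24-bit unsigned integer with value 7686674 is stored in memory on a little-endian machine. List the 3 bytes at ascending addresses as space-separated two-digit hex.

12 4A 75

7686674 in hexadecimal, padded to 24 bits, is 0x754A12.
Split into bytes (most-significant first): 75 4A 12.
In little-endian order the low byte comes first in memory.
So at ascending addresses the bytes are 12 4A 75.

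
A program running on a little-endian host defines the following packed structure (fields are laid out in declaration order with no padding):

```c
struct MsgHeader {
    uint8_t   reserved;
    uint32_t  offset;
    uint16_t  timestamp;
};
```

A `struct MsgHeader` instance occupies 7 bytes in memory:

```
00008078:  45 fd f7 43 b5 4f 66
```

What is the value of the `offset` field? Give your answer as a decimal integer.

3041130493

`offset` follows `reserved` (1 byte), so it starts at byte offset 1 and occupies 4 bytes.
Bytes at offsets 1..4: FD F7 43 B5.
Little-endian: lowest address holds the least-significant byte.
Reassemble most-significant byte first: B5 43 F7 FD → 0xB543F7FD.
0xB543F7FD = 3041130493.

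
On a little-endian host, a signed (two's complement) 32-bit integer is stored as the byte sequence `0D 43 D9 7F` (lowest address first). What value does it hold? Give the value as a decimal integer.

In little-endian order the low byte comes first in memory.
Reassemble most-significant byte first: 7F D9 43 0D → 0x7FD9430D.
0x7FD9430D = 2144944909.

2144944909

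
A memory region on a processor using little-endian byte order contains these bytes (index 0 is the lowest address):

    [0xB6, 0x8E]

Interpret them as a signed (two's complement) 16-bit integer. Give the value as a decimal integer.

-29002

Little-endian stores the least-significant byte at the lowest address.
Reassemble most-significant byte first: 8E B6 → 0x8EB6.
Top bit is set, so as a signed 16-bit value this is 0x8EB6 − 2^16 = -29002.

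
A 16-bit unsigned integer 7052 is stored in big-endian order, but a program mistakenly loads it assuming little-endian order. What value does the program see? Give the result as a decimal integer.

7052 in 16-bit hexadecimal is 0x1B8C.
Stored big-endian, the bytes at ascending addresses are 1B 8C.
Read back as little-endian, the first byte is least significant, giving 0x8C1B.
0x8C1B = 35867.

35867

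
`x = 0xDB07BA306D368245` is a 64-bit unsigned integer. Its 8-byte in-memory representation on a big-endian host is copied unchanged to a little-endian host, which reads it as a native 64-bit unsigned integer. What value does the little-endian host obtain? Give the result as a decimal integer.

Stored big-endian, the bytes at ascending addresses are DB 07 BA 30 6D 36 82 45.
Read back as little-endian, the first byte is least significant, giving 0x4582366D30BA07DB.
0x4582366D30BA07DB = 5008625578186246107.

5008625578186246107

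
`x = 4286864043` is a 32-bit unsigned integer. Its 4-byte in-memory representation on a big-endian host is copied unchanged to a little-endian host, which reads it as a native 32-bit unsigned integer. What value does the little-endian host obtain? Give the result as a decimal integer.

4286864043 in 32-bit hexadecimal is 0xFF845AAB.
Stored big-endian, the bytes at ascending addresses are FF 84 5A AB.
Read back as little-endian, the first byte is least significant, giving 0xAB5A84FF.
0xAB5A84FF = 2874836223.

2874836223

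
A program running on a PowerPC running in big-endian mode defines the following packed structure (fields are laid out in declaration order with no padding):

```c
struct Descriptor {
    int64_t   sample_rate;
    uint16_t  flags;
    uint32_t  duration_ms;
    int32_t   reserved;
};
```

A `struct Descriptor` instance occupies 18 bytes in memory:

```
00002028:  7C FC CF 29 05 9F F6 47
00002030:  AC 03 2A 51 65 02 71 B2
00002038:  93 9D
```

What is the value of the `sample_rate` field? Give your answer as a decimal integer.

9006301129929127495

`sample_rate` is the first field, at byte offset 0, occupying 8 bytes.
Bytes at offsets 0..7: 7C FC CF 29 05 9F F6 47.
Big-endian stores the most-significant byte at the lowest address.
The bytes are already most-significant first: 0x7CFCCF29059FF647.
0x7CFCCF29059FF647 = 9006301129929127495.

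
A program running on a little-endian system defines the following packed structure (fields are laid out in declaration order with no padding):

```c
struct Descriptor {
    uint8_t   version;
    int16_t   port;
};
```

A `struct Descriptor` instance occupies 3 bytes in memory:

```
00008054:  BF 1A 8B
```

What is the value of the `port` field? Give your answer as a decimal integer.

-29926

`port` follows `version` (1 byte), so it starts at byte offset 1 and occupies 2 bytes.
Bytes at offsets 1..2: 1A 8B.
Little-endian: lowest address holds the least-significant byte.
Reassemble most-significant byte first: 8B 1A → 0x8B1A.
Top bit is set, so as a signed 16-bit value this is 0x8B1A − 2^16 = -29926.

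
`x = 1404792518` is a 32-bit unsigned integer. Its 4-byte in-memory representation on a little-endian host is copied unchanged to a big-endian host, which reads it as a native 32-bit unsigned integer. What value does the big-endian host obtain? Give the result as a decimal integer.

1404792518 in 32-bit hexadecimal is 0x53BB6EC6.
Stored little-endian, the bytes at ascending addresses are C6 6E BB 53.
Read back as big-endian, the last byte is least significant, giving 0xC66EBB53.
0xC66EBB53 = 3329145683.

3329145683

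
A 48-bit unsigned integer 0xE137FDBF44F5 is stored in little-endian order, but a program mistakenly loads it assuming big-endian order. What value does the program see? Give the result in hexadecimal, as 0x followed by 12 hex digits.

0xF544BFFD37E1

Stored little-endian, the bytes at ascending addresses are F5 44 BF FD 37 E1.
Read back as big-endian, the last byte is least significant, giving 0xF544BFFD37E1.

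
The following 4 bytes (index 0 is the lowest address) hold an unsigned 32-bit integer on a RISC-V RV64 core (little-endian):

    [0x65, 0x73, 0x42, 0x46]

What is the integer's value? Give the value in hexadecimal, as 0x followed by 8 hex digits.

Little-endian stores the least-significant byte at the lowest address.
Reassemble most-significant byte first: 46 42 73 65 → 0x46427365.

0x46427365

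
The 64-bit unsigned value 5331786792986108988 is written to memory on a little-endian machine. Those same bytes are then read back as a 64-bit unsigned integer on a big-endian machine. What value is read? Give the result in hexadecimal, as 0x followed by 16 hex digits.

5331786792986108988 in 64-bit hexadecimal is 0x49FE4FD6D60E643C.
Stored little-endian, the bytes at ascending addresses are 3C 64 0E D6 D6 4F FE 49.
Read back as big-endian, the last byte is least significant, giving 0x3C640ED6D64FFE49.

0x3C640ED6D64FFE49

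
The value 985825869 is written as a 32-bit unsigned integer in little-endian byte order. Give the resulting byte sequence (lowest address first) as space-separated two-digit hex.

4D 82 C2 3A

985825869 in hexadecimal, padded to 32 bits, is 0x3AC2824D.
Split into bytes (most-significant first): 3A C2 82 4D.
Little-endian stores the least-significant byte at the lowest address.
So at ascending addresses the bytes are 4D 82 C2 3A.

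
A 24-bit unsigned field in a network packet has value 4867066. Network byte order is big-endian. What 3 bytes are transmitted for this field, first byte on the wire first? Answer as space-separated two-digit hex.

4867066 in hexadecimal, padded to 24 bits, is 0x4A43FA.
Split into bytes (most-significant first): 4A 43 FA.
Big-endian stores the most-significant byte at the lowest address.
So the memory order matches the most-significant-first order: 4A 43 FA.

4A 43 FA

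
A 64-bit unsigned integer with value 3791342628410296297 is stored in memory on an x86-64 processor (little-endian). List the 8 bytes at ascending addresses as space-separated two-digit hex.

E9 07 31 7C 08 8E 9D 34

3791342628410296297 in hexadecimal, padded to 64 bits, is 0x349D8E087C3107E9.
Split into bytes (most-significant first): 34 9D 8E 08 7C 31 07 E9.
Little-endian stores the least-significant byte at the lowest address.
So at ascending addresses the bytes are E9 07 31 7C 08 8E 9D 34.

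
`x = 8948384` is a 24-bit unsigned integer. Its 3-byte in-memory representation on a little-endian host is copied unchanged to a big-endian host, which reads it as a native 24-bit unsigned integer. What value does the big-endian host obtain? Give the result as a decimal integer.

10521224

8948384 in 24-bit hexadecimal is 0x888AA0.
Stored little-endian, the bytes at ascending addresses are A0 8A 88.
Read back as big-endian, the last byte is least significant, giving 0xA08A88.
0xA08A88 = 10521224.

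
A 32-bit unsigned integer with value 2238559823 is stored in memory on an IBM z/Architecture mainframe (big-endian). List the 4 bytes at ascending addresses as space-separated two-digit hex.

2238559823 in hexadecimal, padded to 32 bits, is 0x856DB64F.
Split into bytes (most-significant first): 85 6D B6 4F.
Big-endian stores the most-significant byte at the lowest address.
So the memory order matches the most-significant-first order: 85 6D B6 4F.

85 6D B6 4F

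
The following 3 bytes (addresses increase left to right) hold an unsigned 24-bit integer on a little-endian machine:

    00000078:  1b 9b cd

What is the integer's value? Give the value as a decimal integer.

Little-endian stores the least-significant byte at the lowest address.
Reassemble most-significant byte first: CD 9B 1B → 0xCD9B1B.
0xCD9B1B = 13474587.

13474587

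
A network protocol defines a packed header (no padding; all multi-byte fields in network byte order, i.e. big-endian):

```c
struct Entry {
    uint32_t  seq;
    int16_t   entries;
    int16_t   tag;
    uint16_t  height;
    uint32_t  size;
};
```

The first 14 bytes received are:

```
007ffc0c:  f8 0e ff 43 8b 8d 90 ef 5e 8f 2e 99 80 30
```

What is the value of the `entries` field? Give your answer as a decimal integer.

`entries` follows `seq` (4 bytes), so it starts at byte offset 4 and occupies 2 bytes.
Bytes at offsets 4..5: 8B 8D.
In big-endian order the high byte comes first in memory.
The bytes are already most-significant first: 0x8B8D.
Top bit is set, so as a signed 16-bit value this is 0x8B8D − 2^16 = -29811.

-29811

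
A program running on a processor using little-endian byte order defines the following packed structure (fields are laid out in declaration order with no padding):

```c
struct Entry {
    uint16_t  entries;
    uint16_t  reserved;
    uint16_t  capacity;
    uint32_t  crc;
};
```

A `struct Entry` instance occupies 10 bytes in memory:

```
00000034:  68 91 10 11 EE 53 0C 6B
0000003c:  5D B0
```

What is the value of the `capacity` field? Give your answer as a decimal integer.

21486

`capacity` follows `entries` (2 B), `reserved` (2 B), so it starts at offset 2 + 2 = 4 and occupies 2 bytes.
Bytes at offsets 4..5: EE 53.
Little-endian stores the least-significant byte at the lowest address.
Reassemble most-significant byte first: 53 EE → 0x53EE.
0x53EE = 21486.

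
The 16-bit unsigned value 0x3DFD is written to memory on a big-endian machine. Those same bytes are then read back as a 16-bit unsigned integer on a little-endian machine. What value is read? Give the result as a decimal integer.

64829

Stored big-endian, the bytes at ascending addresses are 3D FD.
Read back as little-endian, the first byte is least significant, giving 0xFD3D.
0xFD3D = 64829.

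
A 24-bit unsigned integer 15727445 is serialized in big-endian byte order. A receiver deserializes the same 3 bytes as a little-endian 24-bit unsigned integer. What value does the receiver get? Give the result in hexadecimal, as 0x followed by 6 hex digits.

0x55FBEF

15727445 in 24-bit hexadecimal is 0xEFFB55.
Stored big-endian, the bytes at ascending addresses are EF FB 55.
Read back as little-endian, the first byte is least significant, giving 0x55FBEF.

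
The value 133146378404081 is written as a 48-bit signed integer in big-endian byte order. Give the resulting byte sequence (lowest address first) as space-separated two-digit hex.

79 18 8E 96 80 F1

133146378404081 in hexadecimal, padded to 48 bits, is 0x79188E9680F1.
Split into bytes (most-significant first): 79 18 8E 96 80 F1.
Big-endian: lowest address holds the most-significant byte.
So the memory order matches the most-significant-first order: 79 18 8E 96 80 F1.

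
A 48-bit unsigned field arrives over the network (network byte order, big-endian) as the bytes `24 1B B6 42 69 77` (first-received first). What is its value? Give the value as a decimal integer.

39701440522615

In big-endian order the high byte comes first in memory.
The bytes are already most-significant first: 0x241BB6426977.
0x241BB6426977 = 39701440522615.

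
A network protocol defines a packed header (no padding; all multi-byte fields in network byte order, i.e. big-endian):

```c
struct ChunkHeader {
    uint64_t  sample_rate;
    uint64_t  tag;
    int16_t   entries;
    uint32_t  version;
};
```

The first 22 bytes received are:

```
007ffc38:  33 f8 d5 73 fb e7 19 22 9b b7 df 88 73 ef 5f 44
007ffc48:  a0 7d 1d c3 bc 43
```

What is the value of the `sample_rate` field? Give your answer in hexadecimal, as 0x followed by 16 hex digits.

`sample_rate` is the first field, at byte offset 0, occupying 8 bytes.
Bytes at offsets 0..7: 33 F8 D5 73 FB E7 19 22.
In big-endian order the high byte comes first in memory.
The bytes are already most-significant first: 0x33F8D573FBE71922.

0x33F8D573FBE71922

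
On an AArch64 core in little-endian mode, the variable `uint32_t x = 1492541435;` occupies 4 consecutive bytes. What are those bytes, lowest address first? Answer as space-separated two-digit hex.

1492541435 in hexadecimal, padded to 32 bits, is 0x58F65FFB.
Split into bytes (most-significant first): 58 F6 5F FB.
Little-endian: lowest address holds the least-significant byte.
So at ascending addresses the bytes are FB 5F F6 58.

FB 5F F6 58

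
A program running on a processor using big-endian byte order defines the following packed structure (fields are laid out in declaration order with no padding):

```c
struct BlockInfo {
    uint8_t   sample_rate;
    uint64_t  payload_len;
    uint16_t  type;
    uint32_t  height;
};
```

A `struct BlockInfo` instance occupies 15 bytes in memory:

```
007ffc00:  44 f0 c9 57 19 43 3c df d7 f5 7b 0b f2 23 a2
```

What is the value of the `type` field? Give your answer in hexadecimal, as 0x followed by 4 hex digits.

`type` follows `sample_rate` (1 B), `payload_len` (8 B), so it starts at offset 1 + 8 = 9 and occupies 2 bytes.
Bytes at offsets 9..10: F5 7B.
In big-endian order the high byte comes first in memory.
The bytes are already most-significant first: 0xF57B.

0xF57B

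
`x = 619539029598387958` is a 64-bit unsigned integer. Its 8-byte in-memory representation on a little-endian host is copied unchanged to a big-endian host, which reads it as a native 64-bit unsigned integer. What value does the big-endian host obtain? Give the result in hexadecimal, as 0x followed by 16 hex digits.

619539029598387958 in 64-bit hexadecimal is 0x08990B7707B3BEF6.
Stored little-endian, the bytes at ascending addresses are F6 BE B3 07 77 0B 99 08.
Read back as big-endian, the last byte is least significant, giving 0xF6BEB307770B9908.

0xF6BEB307770B9908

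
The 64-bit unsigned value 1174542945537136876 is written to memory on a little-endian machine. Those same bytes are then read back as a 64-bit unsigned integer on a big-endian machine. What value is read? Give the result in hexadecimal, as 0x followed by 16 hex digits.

0xEC982E0296D04C10

1174542945537136876 in 64-bit hexadecimal is 0x104CD096022E98EC.
Stored little-endian, the bytes at ascending addresses are EC 98 2E 02 96 D0 4C 10.
Read back as big-endian, the last byte is least significant, giving 0xEC982E0296D04C10.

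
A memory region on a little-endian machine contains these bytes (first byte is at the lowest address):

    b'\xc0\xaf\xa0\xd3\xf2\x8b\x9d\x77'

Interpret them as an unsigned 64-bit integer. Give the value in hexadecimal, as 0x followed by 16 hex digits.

Little-endian: lowest address holds the least-significant byte.
Reassemble most-significant byte first: 77 9D 8B F2 D3 A0 AF C0 → 0x779D8BF2D3A0AFC0.

0x779D8BF2D3A0AFC0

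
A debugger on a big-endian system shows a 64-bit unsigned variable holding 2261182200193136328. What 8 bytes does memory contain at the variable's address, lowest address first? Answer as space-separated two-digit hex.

1F 61 55 3B 16 F2 B6 C8

2261182200193136328 in hexadecimal, padded to 64 bits, is 0x1F61553B16F2B6C8.
Split into bytes (most-significant first): 1F 61 55 3B 16 F2 B6 C8.
Big-endian stores the most-significant byte at the lowest address.
So the memory order matches the most-significant-first order: 1F 61 55 3B 16 F2 B6 C8.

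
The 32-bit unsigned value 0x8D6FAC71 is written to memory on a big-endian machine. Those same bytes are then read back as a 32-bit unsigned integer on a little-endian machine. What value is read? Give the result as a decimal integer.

Stored big-endian, the bytes at ascending addresses are 8D 6F AC 71.
Read back as little-endian, the first byte is least significant, giving 0x71AC6F8D.
0x71AC6F8D = 1907126157.

1907126157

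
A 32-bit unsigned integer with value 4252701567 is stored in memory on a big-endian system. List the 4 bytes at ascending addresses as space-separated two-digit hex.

FD 7B 13 7F

4252701567 in hexadecimal, padded to 32 bits, is 0xFD7B137F.
Split into bytes (most-significant first): FD 7B 13 7F.
Big-endian: lowest address holds the most-significant byte.
So the memory order matches the most-significant-first order: FD 7B 13 7F.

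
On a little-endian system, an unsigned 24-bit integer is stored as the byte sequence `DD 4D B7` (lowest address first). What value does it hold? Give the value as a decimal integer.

In little-endian order the low byte comes first in memory.
Reassemble most-significant byte first: B7 4D DD → 0xB74DDD.
0xB74DDD = 12013021.

12013021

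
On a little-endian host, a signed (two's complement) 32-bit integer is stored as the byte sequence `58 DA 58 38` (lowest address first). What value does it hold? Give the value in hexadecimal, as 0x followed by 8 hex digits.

In little-endian order the low byte comes first in memory.
Reassemble most-significant byte first: 38 58 DA 58 → 0x3858DA58.

0x3858DA58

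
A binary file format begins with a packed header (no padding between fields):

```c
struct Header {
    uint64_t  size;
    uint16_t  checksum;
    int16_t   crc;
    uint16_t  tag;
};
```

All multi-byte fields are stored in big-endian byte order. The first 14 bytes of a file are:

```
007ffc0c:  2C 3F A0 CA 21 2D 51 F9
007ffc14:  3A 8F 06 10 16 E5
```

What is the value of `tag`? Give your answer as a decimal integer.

5861

`tag` follows `size` (8 B), `checksum` (2 B), `crc` (2 B), so it starts at offset 8 + 2 + 2 = 12 and occupies 2 bytes.
Bytes at offsets 12..13: 16 E5.
In big-endian order the high byte comes first in memory.
The bytes are already most-significant first: 0x16E5.
0x16E5 = 5861.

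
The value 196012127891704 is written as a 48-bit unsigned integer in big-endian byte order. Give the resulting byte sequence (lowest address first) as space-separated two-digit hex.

B2 45 A1 41 30 F8

196012127891704 in hexadecimal, padded to 48 bits, is 0xB245A14130F8.
Split into bytes (most-significant first): B2 45 A1 41 30 F8.
In big-endian order the high byte comes first in memory.
So the memory order matches the most-significant-first order: B2 45 A1 41 30 F8.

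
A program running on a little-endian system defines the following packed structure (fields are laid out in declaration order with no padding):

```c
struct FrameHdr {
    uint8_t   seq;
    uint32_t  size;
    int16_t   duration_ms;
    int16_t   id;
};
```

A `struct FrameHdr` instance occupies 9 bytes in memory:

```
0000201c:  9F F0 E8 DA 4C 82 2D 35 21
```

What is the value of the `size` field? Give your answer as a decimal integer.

1289414896

`size` follows `seq` (1 byte), so it starts at byte offset 1 and occupies 4 bytes.
Bytes at offsets 1..4: F0 E8 DA 4C.
Little-endian: lowest address holds the least-significant byte.
Reassemble most-significant byte first: 4C DA E8 F0 → 0x4CDAE8F0.
0x4CDAE8F0 = 1289414896.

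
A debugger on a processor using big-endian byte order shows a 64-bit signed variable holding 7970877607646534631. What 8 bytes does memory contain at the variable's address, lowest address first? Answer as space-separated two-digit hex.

7970877607646534631 in hexadecimal, padded to 64 bits, is 0x6E9E3EF3DFE31BE7.
Split into bytes (most-significant first): 6E 9E 3E F3 DF E3 1B E7.
In big-endian order the high byte comes first in memory.
So the memory order matches the most-significant-first order: 6E 9E 3E F3 DF E3 1B E7.

6E 9E 3E F3 DF E3 1B E7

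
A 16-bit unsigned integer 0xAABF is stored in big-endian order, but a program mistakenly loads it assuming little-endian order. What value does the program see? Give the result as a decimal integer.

Stored big-endian, the bytes at ascending addresses are AA BF.
Read back as little-endian, the first byte is least significant, giving 0xBFAA.
0xBFAA = 49066.

49066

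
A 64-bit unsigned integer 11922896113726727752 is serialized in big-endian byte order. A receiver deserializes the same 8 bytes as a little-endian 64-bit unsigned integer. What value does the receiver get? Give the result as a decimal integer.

5199002664983230117

11922896113726727752 in 64-bit hexadecimal is 0xA576A2D860912648.
Stored big-endian, the bytes at ascending addresses are A5 76 A2 D8 60 91 26 48.
Read back as little-endian, the first byte is least significant, giving 0x48269160D8A276A5.
0x48269160D8A276A5 = 5199002664983230117.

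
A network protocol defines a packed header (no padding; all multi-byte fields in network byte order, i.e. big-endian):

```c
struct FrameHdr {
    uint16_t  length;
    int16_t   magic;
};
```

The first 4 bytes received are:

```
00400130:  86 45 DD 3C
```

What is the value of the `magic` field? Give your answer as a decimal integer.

`magic` follows `length` (2 bytes), so it starts at byte offset 2 and occupies 2 bytes.
Bytes at offsets 2..3: DD 3C.
Big-endian stores the most-significant byte at the lowest address.
The bytes are already most-significant first: 0xDD3C.
Top bit is set, so as a signed 16-bit value this is 0xDD3C − 2^16 = -8900.

-8900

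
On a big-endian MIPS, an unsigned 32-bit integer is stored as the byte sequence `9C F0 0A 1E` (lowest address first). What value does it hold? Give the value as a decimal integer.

Big-endian: lowest address holds the most-significant byte.
The bytes are already most-significant first: 0x9CF00A1E.
0x9CF00A1E = 2632976926.

2632976926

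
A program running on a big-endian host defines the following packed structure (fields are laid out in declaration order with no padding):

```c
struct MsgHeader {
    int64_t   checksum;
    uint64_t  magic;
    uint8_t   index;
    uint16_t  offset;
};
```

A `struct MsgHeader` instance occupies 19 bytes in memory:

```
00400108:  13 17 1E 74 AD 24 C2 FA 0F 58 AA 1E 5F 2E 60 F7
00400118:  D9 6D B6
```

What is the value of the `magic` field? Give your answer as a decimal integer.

1105820755942072567

`magic` follows `checksum` (8 bytes), so it starts at byte offset 8 and occupies 8 bytes.
Bytes at offsets 8..15: 0F 58 AA 1E 5F 2E 60 F7.
Big-endian stores the most-significant byte at the lowest address.
The bytes are already most-significant first: 0x0F58AA1E5F2E60F7.
0x0F58AA1E5F2E60F7 = 1105820755942072567.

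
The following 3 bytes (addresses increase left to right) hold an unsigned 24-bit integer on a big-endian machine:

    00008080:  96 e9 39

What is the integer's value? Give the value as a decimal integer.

9890105

In big-endian order the high byte comes first in memory.
The bytes are already most-significant first: 0x96E939.
0x96E939 = 9890105.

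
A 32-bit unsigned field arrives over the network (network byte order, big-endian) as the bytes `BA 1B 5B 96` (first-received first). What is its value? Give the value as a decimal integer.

Big-endian: lowest address holds the most-significant byte.
The bytes are already most-significant first: 0xBA1B5B96.
0xBA1B5B96 = 3122355094.

3122355094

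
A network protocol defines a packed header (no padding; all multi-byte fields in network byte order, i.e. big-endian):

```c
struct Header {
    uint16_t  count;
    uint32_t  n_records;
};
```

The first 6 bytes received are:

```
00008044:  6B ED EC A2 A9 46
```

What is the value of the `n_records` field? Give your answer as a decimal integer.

`n_records` follows `count` (2 bytes), so it starts at byte offset 2 and occupies 4 bytes.
Bytes at offsets 2..5: EC A2 A9 46.
Big-endian: lowest address holds the most-significant byte.
The bytes are already most-significant first: 0xECA2A946.
0xECA2A946 = 3970083142.

3970083142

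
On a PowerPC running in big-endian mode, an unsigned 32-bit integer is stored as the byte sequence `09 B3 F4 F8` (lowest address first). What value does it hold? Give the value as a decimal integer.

162788600

Big-endian: lowest address holds the most-significant byte.
The bytes are already most-significant first: 0x09B3F4F8.
0x09B3F4F8 = 162788600.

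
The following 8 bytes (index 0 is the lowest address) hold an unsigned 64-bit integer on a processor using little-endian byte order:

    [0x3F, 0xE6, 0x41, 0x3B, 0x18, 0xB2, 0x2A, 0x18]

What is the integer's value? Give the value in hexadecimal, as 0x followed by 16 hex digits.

Little-endian stores the least-significant byte at the lowest address.
Reassemble most-significant byte first: 18 2A B2 18 3B 41 E6 3F → 0x182AB2183B41E63F.

0x182AB2183B41E63F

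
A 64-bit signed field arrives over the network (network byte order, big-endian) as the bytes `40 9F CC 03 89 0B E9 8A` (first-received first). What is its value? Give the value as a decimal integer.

4656664855280609674

Big-endian stores the most-significant byte at the lowest address.
The bytes are already most-significant first: 0x409FCC03890BE98A.
0x409FCC03890BE98A = 4656664855280609674.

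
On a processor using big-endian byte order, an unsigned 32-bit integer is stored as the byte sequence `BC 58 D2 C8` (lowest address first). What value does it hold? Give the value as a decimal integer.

In big-endian order the high byte comes first in memory.
The bytes are already most-significant first: 0xBC58D2C8.
0xBC58D2C8 = 3159937736.

3159937736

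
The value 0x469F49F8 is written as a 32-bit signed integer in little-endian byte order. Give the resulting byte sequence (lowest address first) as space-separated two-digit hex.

Split into bytes (most-significant first): 46 9F 49 F8.
In little-endian order the low byte comes first in memory.
So at ascending addresses the bytes are F8 49 9F 46.

F8 49 9F 46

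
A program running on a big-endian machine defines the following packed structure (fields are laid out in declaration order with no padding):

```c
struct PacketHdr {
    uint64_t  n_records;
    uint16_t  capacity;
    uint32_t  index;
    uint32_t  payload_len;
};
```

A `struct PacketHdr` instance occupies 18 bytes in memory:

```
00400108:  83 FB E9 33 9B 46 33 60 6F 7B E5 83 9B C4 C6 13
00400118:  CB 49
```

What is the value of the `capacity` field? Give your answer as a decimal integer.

28539

`capacity` follows `n_records` (8 bytes), so it starts at byte offset 8 and occupies 2 bytes.
Bytes at offsets 8..9: 6F 7B.
In big-endian order the high byte comes first in memory.
The bytes are already most-significant first: 0x6F7B.
0x6F7B = 28539.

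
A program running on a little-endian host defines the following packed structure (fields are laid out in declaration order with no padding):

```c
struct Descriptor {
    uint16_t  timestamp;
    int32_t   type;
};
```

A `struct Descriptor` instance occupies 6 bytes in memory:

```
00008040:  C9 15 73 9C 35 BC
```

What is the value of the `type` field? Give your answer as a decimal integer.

`type` follows `timestamp` (2 bytes), so it starts at byte offset 2 and occupies 4 bytes.
Bytes at offsets 2..5: 73 9C 35 BC.
Little-endian: lowest address holds the least-significant byte.
Reassemble most-significant byte first: BC 35 9C 73 → 0xBC359C73.
Top bit is set, so as a signed 32-bit value this is 0xBC359C73 − 2^32 = -1137337229.

-1137337229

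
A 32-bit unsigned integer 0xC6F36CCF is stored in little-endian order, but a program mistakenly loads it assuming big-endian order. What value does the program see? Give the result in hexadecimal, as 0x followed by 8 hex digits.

0xCF6CF3C6

Stored little-endian, the bytes at ascending addresses are CF 6C F3 C6.
Read back as big-endian, the last byte is least significant, giving 0xCF6CF3C6.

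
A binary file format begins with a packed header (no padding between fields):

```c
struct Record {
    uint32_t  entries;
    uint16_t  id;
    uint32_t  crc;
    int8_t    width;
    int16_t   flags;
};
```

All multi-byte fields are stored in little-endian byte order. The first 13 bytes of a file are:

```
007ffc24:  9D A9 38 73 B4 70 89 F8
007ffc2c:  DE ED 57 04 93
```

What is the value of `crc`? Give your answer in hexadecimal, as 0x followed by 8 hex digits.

0xEDDEF889

`crc` follows `entries` (4 B), `id` (2 B), so it starts at offset 4 + 2 = 6 and occupies 4 bytes.
Bytes at offsets 6..9: 89 F8 DE ED.
Little-endian stores the least-significant byte at the lowest address.
Reassemble most-significant byte first: ED DE F8 89 → 0xEDDEF889.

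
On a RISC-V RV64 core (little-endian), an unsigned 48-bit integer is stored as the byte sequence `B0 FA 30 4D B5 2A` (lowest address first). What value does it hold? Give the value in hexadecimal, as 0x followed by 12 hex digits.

In little-endian order the low byte comes first in memory.
Reassemble most-significant byte first: 2A B5 4D 30 FA B0 → 0x2AB54D30FAB0.

0x2AB54D30FAB0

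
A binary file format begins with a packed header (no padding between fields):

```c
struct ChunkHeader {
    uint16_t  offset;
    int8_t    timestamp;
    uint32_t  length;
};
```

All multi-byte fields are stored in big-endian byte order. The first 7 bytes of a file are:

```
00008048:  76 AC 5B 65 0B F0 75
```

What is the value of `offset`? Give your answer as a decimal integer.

30380

`offset` is the first field, at byte offset 0, occupying 2 bytes.
Bytes at offsets 0..1: 76 AC.
Big-endian stores the most-significant byte at the lowest address.
The bytes are already most-significant first: 0x76AC.
0x76AC = 30380.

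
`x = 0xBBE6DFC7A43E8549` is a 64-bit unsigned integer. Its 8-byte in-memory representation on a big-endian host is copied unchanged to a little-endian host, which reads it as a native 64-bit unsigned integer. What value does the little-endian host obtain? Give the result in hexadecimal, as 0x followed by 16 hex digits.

0x49853EA4C7DFE6BB

Stored big-endian, the bytes at ascending addresses are BB E6 DF C7 A4 3E 85 49.
Read back as little-endian, the first byte is least significant, giving 0x49853EA4C7DFE6BB.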